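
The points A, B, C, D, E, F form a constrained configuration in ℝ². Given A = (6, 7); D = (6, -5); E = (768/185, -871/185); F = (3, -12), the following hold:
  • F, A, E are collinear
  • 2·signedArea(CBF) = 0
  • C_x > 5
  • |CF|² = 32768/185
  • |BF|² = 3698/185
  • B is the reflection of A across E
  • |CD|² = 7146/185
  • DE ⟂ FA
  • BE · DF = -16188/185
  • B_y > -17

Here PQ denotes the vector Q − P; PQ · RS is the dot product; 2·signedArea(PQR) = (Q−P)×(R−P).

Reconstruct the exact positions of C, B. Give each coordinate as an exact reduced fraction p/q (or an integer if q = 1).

1. B_x = 426/185  [B is the reflection of A across E]
2. B_y = -3037/185  [B is the reflection of A across E]
   → B = (426/185, -3037/185)
3. C_x = 939/185  [line -817/185·x + 129/185·y + 3999/185 = 0 ∩ |CD|² = 7146/185]
4. C_y = 212/185  [line -817/185·x + 129/185·y + 3999/185 = 0 ∩ |CD|² = 7146/185]
   → C = (939/185, 212/185)

B = (426/185, -3037/185)
C = (939/185, 212/185)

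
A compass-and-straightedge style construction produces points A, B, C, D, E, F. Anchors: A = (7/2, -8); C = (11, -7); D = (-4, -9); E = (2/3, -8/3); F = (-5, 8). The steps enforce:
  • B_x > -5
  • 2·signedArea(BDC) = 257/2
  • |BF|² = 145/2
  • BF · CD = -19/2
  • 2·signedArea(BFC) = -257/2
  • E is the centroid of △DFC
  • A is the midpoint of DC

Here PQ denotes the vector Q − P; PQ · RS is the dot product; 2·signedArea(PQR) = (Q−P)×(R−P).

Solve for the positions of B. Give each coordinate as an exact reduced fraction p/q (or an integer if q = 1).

B = (-9/2, -1/2)

1. B_x = -9/2  [2·signedArea(BFC) = -257/2 ∩ BF · CD = -19/2]
2. B_y = -1/2  [2·signedArea(BFC) = -257/2 ∩ BF · CD = -19/2]
   → B = (-9/2, -1/2)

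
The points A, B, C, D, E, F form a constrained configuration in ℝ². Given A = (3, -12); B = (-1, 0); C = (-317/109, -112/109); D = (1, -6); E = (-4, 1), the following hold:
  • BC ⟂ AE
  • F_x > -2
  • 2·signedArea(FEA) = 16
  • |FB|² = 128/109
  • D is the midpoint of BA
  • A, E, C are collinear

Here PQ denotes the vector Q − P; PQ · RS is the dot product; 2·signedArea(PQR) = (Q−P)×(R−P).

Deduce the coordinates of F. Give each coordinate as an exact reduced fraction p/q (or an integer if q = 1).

1. F_x = -213/109  [line 13·x + 7·y + 29 = 0 ∩ |FB|² = 128/109]
2. F_y = -56/109  [line 13·x + 7·y + 29 = 0 ∩ |FB|² = 128/109]
   → F = (-213/109, -56/109)

F = (-213/109, -56/109)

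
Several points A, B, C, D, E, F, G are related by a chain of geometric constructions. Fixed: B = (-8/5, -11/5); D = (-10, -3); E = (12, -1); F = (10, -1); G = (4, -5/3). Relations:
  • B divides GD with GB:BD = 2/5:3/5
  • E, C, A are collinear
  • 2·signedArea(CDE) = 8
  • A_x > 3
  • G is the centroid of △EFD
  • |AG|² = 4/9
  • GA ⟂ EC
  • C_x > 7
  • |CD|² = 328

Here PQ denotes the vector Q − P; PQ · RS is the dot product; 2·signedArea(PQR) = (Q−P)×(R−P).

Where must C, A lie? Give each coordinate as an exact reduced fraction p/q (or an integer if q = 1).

1. C_x = 8  [line -2·x + 22·y + 38 = 0 ∩ |CD|² = 328]
2. C_y = -1  [line -2·x + 22·y + 38 = 0 ∩ |CD|² = 328]
   → C = (8, -1)
3. A_x = 4  [E, C, A are collinear ∩ GA ⟂ EC]
4. A_y = -1  [E, C, A are collinear ∩ GA ⟂ EC]
   → A = (4, -1)

A = (4, -1)
C = (8, -1)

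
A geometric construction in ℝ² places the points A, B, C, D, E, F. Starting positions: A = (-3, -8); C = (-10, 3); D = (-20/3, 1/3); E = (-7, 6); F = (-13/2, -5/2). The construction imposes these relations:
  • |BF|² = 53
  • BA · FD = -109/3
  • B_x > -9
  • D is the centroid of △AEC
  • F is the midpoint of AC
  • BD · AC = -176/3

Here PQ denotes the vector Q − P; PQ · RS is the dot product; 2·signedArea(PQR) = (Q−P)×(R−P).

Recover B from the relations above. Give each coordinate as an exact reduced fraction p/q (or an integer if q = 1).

1. B_x = -17/2  [BA · FD = -109/3 ∩ BD · AC = -176/3]
2. B_y = 9/2  [BA · FD = -109/3 ∩ BD · AC = -176/3]
   → B = (-17/2, 9/2)

B = (-17/2, 9/2)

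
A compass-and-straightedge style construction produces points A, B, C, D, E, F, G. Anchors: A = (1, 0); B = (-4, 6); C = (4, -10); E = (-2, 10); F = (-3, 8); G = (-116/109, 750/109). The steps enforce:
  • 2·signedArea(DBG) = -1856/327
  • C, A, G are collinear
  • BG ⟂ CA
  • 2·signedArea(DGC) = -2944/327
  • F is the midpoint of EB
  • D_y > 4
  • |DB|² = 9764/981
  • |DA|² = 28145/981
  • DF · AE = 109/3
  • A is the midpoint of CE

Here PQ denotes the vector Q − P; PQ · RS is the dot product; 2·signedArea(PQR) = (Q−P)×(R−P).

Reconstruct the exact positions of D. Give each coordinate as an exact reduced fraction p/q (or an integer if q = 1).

D = (-334/327, 1622/327)

1. D_x = -334/327  [2·signedArea(DBG) = -1856/327 ∩ 2·signedArea(DGC) = -2944/327]
2. D_y = 1622/327  [2·signedArea(DBG) = -1856/327 ∩ 2·signedArea(DGC) = -2944/327]
   → D = (-334/327, 1622/327)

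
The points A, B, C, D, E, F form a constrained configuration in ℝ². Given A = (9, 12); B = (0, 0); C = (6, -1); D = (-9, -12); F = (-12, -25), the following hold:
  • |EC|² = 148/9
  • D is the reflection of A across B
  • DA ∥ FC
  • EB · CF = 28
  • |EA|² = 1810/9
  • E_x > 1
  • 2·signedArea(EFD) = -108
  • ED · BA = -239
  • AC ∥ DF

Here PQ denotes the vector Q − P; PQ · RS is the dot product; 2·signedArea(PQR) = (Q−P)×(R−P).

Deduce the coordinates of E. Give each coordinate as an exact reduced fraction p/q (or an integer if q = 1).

1. E_x = 2  [2·signedArea(EFD) = -108 ∩ ED · BA = -239]
2. E_y = -1/3  [2·signedArea(EFD) = -108 ∩ ED · BA = -239]
   → E = (2, -1/3)

E = (2, -1/3)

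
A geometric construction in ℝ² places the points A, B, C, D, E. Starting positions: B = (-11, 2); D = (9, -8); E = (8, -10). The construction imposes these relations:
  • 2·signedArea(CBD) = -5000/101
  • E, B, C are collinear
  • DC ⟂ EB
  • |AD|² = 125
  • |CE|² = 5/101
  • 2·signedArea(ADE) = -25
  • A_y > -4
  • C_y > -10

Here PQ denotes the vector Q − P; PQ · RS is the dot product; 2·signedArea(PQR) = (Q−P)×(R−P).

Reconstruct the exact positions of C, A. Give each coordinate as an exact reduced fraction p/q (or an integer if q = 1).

1. C_x = 789/101  [E, B, C are collinear ∩ DC ⟂ EB]
2. C_y = -998/101  [E, B, C are collinear ∩ DC ⟂ EB]
   → C = (789/101, -998/101)
3. A_x = -1  [line 2·x + -1·y + -1 = 0 ∩ |AD|² = 125]
4. A_y = -3  [line 2·x + -1·y + -1 = 0 ∩ |AD|² = 125]
   → A = (-1, -3)

A = (-1, -3)
C = (789/101, -998/101)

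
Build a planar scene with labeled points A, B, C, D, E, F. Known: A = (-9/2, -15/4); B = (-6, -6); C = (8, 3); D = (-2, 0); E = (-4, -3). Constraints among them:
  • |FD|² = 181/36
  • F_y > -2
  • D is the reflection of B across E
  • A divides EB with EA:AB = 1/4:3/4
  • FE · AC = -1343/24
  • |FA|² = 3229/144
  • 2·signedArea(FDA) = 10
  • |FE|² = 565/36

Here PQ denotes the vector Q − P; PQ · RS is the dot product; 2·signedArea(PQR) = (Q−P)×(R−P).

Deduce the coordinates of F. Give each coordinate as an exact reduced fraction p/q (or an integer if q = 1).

1. F_x = -1/3  [2·signedArea(FDA) = 10 ∩ FE · AC = -1343/24]
2. F_y = -3/2  [2·signedArea(FDA) = 10 ∩ FE · AC = -1343/24]
   → F = (-1/3, -3/2)

F = (-1/3, -3/2)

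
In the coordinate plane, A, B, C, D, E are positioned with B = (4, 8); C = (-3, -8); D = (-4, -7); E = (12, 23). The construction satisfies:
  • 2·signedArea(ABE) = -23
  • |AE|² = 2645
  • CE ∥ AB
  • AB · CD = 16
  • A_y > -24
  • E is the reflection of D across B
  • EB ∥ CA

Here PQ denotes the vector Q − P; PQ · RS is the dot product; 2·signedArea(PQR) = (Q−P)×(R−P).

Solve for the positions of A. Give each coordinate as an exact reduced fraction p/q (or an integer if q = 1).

A = (-11, -23)

1. A_x = -11  [CE ∥ AB ∩ EB ∥ CA]
2. A_y = -23  [CE ∥ AB ∩ EB ∥ CA]
   → A = (-11, -23)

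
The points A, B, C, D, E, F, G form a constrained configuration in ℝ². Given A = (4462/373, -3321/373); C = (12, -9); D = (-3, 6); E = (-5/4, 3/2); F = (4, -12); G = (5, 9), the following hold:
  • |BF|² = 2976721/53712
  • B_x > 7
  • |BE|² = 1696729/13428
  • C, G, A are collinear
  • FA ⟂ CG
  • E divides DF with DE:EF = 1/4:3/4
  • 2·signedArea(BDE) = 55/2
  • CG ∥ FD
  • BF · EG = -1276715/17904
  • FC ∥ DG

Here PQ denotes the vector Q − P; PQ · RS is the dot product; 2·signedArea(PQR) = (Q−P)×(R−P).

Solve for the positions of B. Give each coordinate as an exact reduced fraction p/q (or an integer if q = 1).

B = (33887/4476, -4079/746)

1. B_x = 33887/4476  [BF · EG = -1276715/17904 ∩ 2·signedArea(BDE) = 55/2]
2. B_y = -4079/746  [BF · EG = -1276715/17904 ∩ 2·signedArea(BDE) = 55/2]
   → B = (33887/4476, -4079/746)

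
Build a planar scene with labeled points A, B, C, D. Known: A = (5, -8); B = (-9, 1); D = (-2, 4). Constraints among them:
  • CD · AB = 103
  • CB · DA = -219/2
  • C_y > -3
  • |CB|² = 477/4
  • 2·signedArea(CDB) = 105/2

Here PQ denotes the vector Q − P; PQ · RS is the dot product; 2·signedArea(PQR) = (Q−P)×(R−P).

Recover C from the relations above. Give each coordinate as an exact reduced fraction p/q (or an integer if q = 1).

C = (3/2, -2)

1. C_x = 3/2  [CB · DA = -219/2 ∩ 2·signedArea(CDB) = 105/2]
2. C_y = -2  [CB · DA = -219/2 ∩ 2·signedArea(CDB) = 105/2]
   → C = (3/2, -2)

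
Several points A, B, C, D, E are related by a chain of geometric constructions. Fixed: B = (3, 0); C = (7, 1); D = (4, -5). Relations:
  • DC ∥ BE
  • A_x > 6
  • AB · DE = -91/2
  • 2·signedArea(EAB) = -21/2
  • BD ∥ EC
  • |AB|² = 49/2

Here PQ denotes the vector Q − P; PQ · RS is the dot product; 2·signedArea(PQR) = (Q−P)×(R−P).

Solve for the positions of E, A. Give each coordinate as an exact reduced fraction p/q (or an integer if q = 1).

A = (13/2, 7/2)
E = (6, 6)

1. E_x = 6  [BD ∥ EC ∩ DC ∥ BE]
2. E_y = 6  [BD ∥ EC ∩ DC ∥ BE]
   → E = (6, 6)
3. A_x = 13/2  [AB · DE = -91/2 ∩ 2·signedArea(EAB) = -21/2]
4. A_y = 7/2  [AB · DE = -91/2 ∩ 2·signedArea(EAB) = -21/2]
   → A = (13/2, 7/2)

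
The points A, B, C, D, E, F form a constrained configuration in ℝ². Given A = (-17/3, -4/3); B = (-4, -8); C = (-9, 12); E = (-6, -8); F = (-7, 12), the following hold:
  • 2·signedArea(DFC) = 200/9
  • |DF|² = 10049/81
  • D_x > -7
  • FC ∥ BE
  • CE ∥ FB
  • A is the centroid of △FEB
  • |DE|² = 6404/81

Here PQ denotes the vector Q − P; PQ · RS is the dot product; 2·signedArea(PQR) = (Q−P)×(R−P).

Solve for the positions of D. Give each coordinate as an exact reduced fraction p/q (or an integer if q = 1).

D = (-56/9, 8/9)

1. D_y = 8/9  [2·signedArea(DFC) = 200/9]
2. D_x = -56/9  [|DF|² = 10049/81]
   → D = (-56/9, 8/9)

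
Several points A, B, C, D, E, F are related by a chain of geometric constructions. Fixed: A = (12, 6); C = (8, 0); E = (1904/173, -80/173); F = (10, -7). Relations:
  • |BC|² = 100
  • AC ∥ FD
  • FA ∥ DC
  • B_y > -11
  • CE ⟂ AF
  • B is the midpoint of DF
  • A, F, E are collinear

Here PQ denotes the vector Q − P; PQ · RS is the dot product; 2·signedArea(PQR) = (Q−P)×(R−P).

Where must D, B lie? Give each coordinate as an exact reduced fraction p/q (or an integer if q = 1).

1. D_x = 6  [FA ∥ DC ∩ AC ∥ FD]
2. D_y = -13  [FA ∥ DC ∩ AC ∥ FD]
   → D = (6, -13)
3. B_x = 8  [B is the midpoint of DF]
4. B_y = -10  [B is the midpoint of DF]
   → B = (8, -10)

B = (8, -10)
D = (6, -13)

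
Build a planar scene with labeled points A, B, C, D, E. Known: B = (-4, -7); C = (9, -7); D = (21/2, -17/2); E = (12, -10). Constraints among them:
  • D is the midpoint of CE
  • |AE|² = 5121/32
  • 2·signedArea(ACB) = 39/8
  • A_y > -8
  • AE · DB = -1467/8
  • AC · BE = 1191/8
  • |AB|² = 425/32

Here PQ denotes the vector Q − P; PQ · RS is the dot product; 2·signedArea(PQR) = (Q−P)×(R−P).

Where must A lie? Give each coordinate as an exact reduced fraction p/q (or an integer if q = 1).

1. A_x = -3/8  [AE · DB = -1467/8 ∩ AC · BE = 1191/8]
2. A_y = -59/8  [AE · DB = -1467/8 ∩ AC · BE = 1191/8]
   → A = (-3/8, -59/8)

A = (-3/8, -59/8)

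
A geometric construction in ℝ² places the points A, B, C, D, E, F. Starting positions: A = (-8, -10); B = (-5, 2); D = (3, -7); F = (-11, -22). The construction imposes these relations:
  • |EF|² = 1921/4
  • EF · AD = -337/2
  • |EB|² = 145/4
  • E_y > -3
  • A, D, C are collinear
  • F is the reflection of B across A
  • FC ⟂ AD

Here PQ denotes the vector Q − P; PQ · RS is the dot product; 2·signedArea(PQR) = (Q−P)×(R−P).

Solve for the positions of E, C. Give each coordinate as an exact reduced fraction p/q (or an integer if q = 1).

1. E_x = -1  [line -11·x + -3·y + -37/2 = 0 ∩ |EF|² = 1921/4]
2. E_y = -5/2  [line -11·x + -3·y + -37/2 = 0 ∩ |EF|² = 1921/4]
   → E = (-1, -5/2)
3. C_x = -1799/130  [A, D, C are collinear ∩ FC ⟂ AD]
4. C_y = -1507/130  [A, D, C are collinear ∩ FC ⟂ AD]
   → C = (-1799/130, -1507/130)

C = (-1799/130, -1507/130)
E = (-1, -5/2)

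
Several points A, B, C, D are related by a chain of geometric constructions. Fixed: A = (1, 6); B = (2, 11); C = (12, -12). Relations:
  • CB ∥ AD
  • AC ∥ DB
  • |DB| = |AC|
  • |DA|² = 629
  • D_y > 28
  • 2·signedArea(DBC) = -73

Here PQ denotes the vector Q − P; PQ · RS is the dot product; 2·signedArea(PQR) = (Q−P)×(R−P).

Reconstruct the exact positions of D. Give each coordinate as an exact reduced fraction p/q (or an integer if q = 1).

D = (-9, 29)

1. D_x = -9  [AC ∥ DB ∩ CB ∥ AD]
2. D_y = 29  [AC ∥ DB ∩ CB ∥ AD]
   → D = (-9, 29)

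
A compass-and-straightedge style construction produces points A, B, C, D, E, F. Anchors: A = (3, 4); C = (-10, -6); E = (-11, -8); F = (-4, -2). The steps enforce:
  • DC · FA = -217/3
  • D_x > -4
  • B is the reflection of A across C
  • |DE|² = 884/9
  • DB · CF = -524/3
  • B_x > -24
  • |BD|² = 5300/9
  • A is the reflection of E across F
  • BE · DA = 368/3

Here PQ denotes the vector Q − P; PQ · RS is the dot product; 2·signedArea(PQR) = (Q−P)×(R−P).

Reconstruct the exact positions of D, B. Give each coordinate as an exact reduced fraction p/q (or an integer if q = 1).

1. B_x = -23  [B is the reflection of A across C]
2. B_y = -16  [B is the reflection of A across C]
   → B = (-23, -16)
3. D_x = -11/3  [DB · CF = -524/3 ∩ DC · FA = -217/3]
4. D_y = -4/3  [DB · CF = -524/3 ∩ DC · FA = -217/3]
   → D = (-11/3, -4/3)

B = (-23, -16)
D = (-11/3, -4/3)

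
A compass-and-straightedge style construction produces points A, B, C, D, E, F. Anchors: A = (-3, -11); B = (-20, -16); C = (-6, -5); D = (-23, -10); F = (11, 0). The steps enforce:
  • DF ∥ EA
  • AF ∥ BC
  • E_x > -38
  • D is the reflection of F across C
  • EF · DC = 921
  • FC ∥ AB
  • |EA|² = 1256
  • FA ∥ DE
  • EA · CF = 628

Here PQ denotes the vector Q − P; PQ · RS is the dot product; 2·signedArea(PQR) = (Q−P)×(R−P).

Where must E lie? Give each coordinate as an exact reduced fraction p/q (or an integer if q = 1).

1. E_x = -37  [DF ∥ EA ∩ FA ∥ DE]
2. E_y = -21  [DF ∥ EA ∩ FA ∥ DE]
   → E = (-37, -21)

E = (-37, -21)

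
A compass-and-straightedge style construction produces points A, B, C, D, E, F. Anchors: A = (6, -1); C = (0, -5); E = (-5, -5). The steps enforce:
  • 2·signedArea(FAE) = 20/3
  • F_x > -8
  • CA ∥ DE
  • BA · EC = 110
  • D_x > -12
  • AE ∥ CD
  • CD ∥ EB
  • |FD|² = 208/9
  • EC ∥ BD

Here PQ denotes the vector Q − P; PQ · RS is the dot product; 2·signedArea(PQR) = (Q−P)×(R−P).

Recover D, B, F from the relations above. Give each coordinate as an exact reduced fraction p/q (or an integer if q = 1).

1. D_x = -11  [CA ∥ DE ∩ AE ∥ CD]
2. D_y = -9  [CA ∥ DE ∩ AE ∥ CD]
   → D = (-11, -9)
3. B_x = -16  [EC ∥ BD ∩ CD ∥ EB]
4. B_y = -9  [EC ∥ BD ∩ CD ∥ EB]
   → B = (-16, -9)
5. F_x = -7  [line 4·x + -11·y + -125/3 = 0 ∩ |FD|² = 208/9]
6. F_y = -19/3  [line 4·x + -11·y + -125/3 = 0 ∩ |FD|² = 208/9]
   → F = (-7, -19/3)

B = (-16, -9)
D = (-11, -9)
F = (-7, -19/3)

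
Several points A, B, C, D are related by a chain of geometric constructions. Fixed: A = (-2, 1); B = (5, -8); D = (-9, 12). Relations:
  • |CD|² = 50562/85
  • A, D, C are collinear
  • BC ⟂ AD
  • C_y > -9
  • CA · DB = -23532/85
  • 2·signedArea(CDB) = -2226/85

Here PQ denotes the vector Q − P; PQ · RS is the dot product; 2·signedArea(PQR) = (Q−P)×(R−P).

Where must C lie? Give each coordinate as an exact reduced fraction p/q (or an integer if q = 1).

C = (348/85, -729/85)

1. C_x = 348/85  [A, D, C are collinear ∩ BC ⟂ AD]
2. C_y = -729/85  [A, D, C are collinear ∩ BC ⟂ AD]
   → C = (348/85, -729/85)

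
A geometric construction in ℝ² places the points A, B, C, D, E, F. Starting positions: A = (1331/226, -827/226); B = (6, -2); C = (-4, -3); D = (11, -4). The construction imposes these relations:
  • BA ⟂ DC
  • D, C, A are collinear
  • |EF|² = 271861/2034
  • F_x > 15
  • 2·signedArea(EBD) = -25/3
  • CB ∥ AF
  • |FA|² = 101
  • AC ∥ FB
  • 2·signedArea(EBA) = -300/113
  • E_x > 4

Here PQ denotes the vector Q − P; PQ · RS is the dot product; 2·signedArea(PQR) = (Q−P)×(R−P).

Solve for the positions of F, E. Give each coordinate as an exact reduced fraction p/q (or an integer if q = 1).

E = (13/3, -3)
F = (3591/226, -601/226)

1. F_x = 3591/226  [AC ∥ FB ∩ CB ∥ AF]
2. F_y = -601/226  [AC ∥ FB ∩ CB ∥ AF]
   → F = (3591/226, -601/226)
3. E_x = 13/3  [2·signedArea(EBD) = -25/3 ∩ 2·signedArea(EBA) = -300/113]
4. E_y = -3  [2·signedArea(EBD) = -25/3 ∩ 2·signedArea(EBA) = -300/113]
   → E = (13/3, -3)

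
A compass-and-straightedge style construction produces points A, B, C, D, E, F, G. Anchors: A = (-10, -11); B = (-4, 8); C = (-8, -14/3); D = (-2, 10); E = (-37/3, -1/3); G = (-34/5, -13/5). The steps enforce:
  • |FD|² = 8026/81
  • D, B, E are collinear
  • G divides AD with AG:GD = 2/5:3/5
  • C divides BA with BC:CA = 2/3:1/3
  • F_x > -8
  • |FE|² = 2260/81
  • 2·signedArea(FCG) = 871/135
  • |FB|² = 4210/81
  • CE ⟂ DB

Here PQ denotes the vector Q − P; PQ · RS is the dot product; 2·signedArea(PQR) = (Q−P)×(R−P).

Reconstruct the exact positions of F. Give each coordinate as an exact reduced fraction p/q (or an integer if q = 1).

1. F_x = -67/9  [line -31/15·x + 6/5·y + -2347/135 = 0 ∩ |FE|² = 2260/81]
2. F_y = 5/3  [line -31/15·x + 6/5·y + -2347/135 = 0 ∩ |FE|² = 2260/81]
   → F = (-67/9, 5/3)

F = (-67/9, 5/3)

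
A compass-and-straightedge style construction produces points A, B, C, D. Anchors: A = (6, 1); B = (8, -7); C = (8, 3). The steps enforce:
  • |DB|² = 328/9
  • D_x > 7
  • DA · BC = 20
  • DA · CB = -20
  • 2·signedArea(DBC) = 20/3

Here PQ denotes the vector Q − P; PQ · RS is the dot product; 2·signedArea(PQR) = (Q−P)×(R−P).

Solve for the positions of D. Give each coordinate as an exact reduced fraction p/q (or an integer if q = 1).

D = (22/3, -1)

1. D_x = 22/3  [DA · BC = 20 ∩ 2·signedArea(DBC) = 20/3]
2. D_y = -1  [DA · BC = 20 ∩ 2·signedArea(DBC) = 20/3]
   → D = (22/3, -1)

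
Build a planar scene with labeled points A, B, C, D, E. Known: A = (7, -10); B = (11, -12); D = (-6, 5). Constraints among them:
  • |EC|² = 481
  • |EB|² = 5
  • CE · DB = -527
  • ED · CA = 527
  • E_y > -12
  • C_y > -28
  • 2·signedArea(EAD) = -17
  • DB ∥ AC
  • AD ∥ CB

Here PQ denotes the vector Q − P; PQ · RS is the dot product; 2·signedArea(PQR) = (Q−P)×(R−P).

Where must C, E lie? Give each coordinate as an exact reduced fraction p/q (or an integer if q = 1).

C = (24, -27)
E = (9, -11)

1. C_x = 24  [AD ∥ CB ∩ DB ∥ AC]
2. C_y = -27  [AD ∥ CB ∩ DB ∥ AC]
   → C = (24, -27)
3. E_x = 9  [2·signedArea(EAD) = -17 ∩ ED · CA = 527]
4. E_y = -11  [2·signedArea(EAD) = -17 ∩ ED · CA = 527]
   → E = (9, -11)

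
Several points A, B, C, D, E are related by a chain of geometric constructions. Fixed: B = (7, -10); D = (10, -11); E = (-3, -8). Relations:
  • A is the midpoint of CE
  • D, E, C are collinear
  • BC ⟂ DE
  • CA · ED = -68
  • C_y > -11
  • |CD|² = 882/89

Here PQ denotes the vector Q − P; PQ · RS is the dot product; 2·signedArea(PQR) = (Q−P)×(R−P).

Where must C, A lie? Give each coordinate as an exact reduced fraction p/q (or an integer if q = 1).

A = (175/89, -814/89)
C = (617/89, -916/89)

1. C_x = 617/89  [D, E, C are collinear ∩ BC ⟂ DE]
2. C_y = -916/89  [D, E, C are collinear ∩ BC ⟂ DE]
   → C = (617/89, -916/89)
3. A_x = 175/89  [A is the midpoint of CE]
4. A_y = -814/89  [A is the midpoint of CE]
   → A = (175/89, -814/89)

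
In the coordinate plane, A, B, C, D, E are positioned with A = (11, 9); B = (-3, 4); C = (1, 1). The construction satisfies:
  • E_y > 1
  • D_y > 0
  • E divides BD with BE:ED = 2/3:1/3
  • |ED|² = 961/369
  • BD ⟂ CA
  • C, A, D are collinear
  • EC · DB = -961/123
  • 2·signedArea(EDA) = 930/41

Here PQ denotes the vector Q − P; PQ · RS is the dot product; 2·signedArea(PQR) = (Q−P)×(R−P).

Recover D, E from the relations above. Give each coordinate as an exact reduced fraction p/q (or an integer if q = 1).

D = (1/41, 9/41)
E = (-121/123, 182/123)

1. D_x = 1/41  [C, A, D are collinear ∩ BD ⟂ CA]
2. D_y = 9/41  [C, A, D are collinear ∩ BD ⟂ CA]
   → D = (1/41, 9/41)
3. E_x = -121/123  [E divides BD with BE:ED = 2/3:1/3]
4. E_y = 182/123  [E divides BD with BE:ED = 2/3:1/3]
   → E = (-121/123, 182/123)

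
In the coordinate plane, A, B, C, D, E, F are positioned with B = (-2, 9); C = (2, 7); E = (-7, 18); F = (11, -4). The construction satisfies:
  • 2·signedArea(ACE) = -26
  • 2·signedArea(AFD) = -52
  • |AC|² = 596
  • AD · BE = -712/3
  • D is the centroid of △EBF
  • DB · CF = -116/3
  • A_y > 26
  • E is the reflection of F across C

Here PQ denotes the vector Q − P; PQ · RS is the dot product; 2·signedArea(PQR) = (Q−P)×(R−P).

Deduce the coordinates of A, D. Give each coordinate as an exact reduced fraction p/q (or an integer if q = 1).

1. A_x = -12  [line -11·x + -9·y + 111 = 0 ∩ |AC|² = 596]
2. A_y = 27  [line -11·x + -9·y + 111 = 0 ∩ |AC|² = 596]
   → A = (-12, 27)
3. D_x = 2/3  [D is the centroid of △EBF]
4. D_y = 23/3  [D is the centroid of △EBF]
   → D = (2/3, 23/3)

A = (-12, 27)
D = (2/3, 23/3)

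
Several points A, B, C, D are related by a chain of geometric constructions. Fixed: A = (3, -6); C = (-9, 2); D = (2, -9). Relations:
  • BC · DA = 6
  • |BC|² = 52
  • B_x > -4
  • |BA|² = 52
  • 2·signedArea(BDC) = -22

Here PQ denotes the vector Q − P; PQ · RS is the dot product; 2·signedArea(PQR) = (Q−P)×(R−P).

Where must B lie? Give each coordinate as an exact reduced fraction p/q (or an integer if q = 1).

1. B_x = -3  [BC · DA = 6 ∩ 2·signedArea(BDC) = -22]
2. B_y = -2  [BC · DA = 6 ∩ 2·signedArea(BDC) = -22]
   → B = (-3, -2)

B = (-3, -2)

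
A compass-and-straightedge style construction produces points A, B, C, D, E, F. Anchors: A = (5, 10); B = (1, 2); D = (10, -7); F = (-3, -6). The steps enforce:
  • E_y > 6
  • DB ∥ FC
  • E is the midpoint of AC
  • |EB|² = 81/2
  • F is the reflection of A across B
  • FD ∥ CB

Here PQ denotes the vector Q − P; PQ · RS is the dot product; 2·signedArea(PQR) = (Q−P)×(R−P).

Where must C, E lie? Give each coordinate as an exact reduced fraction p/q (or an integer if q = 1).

1. C_x = -12  [FD ∥ CB ∩ DB ∥ FC]
2. C_y = 3  [FD ∥ CB ∩ DB ∥ FC]
   → C = (-12, 3)
3. E_x = -7/2  [E is the midpoint of AC]
4. E_y = 13/2  [E is the midpoint of AC]
   → E = (-7/2, 13/2)

C = (-12, 3)
E = (-7/2, 13/2)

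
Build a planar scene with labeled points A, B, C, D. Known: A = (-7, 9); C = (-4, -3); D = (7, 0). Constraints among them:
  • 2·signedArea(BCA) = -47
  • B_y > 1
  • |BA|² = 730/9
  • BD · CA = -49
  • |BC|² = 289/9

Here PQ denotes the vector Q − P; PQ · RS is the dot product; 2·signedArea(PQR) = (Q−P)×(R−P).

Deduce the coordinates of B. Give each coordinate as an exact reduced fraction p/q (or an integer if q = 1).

B = (-4/3, 2)

1. B_x = -4/3  [2·signedArea(BCA) = -47 ∩ BD · CA = -49]
2. B_y = 2  [2·signedArea(BCA) = -47 ∩ BD · CA = -49]
   → B = (-4/3, 2)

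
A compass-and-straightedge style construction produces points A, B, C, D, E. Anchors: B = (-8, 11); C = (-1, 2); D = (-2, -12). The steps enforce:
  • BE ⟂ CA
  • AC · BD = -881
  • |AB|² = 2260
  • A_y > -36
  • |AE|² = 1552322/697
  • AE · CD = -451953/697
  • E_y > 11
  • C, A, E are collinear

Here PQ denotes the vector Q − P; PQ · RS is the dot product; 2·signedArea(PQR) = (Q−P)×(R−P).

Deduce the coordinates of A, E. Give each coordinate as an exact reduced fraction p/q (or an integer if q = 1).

A = (4, -35)
E = (-1617/697, 8202/697)

1. A_x = 4  [line -6·x + 23·y + 829 = 0 ∩ |AB|² = 2260]
2. A_y = -35  [line -6·x + 23·y + 829 = 0 ∩ |AB|² = 2260]
   → A = (4, -35)
3. E_x = -1617/697  [C, A, E are collinear ∩ BE ⟂ CA]
4. E_y = 8202/697  [C, A, E are collinear ∩ BE ⟂ CA]
   → E = (-1617/697, 8202/697)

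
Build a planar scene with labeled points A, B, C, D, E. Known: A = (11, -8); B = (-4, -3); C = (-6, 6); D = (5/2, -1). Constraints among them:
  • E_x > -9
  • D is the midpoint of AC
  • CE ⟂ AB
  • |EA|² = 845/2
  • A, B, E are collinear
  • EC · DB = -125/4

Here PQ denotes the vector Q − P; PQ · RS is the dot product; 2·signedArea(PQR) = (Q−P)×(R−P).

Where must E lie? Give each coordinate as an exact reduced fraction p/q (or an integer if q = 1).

1. E_x = -17/2  [A, B, E are collinear ∩ CE ⟂ AB]
2. E_y = -3/2  [A, B, E are collinear ∩ CE ⟂ AB]
   → E = (-17/2, -3/2)

E = (-17/2, -3/2)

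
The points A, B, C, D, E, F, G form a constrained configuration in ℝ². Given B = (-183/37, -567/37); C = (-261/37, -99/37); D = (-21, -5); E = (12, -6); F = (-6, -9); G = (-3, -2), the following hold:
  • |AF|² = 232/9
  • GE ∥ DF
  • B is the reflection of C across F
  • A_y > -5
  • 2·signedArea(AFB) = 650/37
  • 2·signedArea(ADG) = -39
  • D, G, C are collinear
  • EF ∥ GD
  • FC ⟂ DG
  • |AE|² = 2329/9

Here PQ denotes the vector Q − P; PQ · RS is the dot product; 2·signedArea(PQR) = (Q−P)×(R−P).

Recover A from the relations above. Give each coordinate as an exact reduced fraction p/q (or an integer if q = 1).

A = (-4, -13/3)

1. A_x = -4  [2·signedArea(AFB) = 650/37 ∩ 2·signedArea(ADG) = -39]
2. A_y = -13/3  [2·signedArea(AFB) = 650/37 ∩ 2·signedArea(ADG) = -39]
   → A = (-4, -13/3)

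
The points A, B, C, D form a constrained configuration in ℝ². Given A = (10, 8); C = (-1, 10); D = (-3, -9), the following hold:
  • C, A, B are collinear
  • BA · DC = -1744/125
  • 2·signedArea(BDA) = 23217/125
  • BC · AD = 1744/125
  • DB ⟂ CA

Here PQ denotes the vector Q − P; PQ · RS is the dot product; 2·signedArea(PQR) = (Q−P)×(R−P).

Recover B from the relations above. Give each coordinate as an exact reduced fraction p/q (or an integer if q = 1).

B = (51/125, 1218/125)

1. B_x = 51/125  [C, A, B are collinear ∩ DB ⟂ CA]
2. B_y = 1218/125  [C, A, B are collinear ∩ DB ⟂ CA]
   → B = (51/125, 1218/125)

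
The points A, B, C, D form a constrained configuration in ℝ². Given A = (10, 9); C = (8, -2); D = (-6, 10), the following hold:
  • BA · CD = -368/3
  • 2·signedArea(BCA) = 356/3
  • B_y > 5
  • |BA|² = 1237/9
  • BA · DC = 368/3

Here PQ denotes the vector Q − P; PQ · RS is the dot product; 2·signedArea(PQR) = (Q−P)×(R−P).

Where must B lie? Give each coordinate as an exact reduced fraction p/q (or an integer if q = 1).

B = (-4/3, 6)

1. B_x = -4/3  [BA · CD = -368/3 ∩ 2·signedArea(BCA) = 356/3]
2. B_y = 6  [BA · CD = -368/3 ∩ 2·signedArea(BCA) = 356/3]
   → B = (-4/3, 6)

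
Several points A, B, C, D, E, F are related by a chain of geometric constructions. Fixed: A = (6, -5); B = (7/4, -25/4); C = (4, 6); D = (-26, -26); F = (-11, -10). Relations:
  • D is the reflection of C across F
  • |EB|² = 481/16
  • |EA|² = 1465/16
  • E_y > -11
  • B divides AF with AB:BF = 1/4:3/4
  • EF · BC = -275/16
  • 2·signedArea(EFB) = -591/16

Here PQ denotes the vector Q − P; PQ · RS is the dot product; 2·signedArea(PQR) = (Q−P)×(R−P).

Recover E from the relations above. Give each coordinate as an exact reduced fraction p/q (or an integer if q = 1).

1. E_x = -2  [2·signedArea(EFB) = -591/16 ∩ EF · BC = -275/16]
2. E_y = -41/4  [2·signedArea(EFB) = -591/16 ∩ EF · BC = -275/16]
   → E = (-2, -41/4)

E = (-2, -41/4)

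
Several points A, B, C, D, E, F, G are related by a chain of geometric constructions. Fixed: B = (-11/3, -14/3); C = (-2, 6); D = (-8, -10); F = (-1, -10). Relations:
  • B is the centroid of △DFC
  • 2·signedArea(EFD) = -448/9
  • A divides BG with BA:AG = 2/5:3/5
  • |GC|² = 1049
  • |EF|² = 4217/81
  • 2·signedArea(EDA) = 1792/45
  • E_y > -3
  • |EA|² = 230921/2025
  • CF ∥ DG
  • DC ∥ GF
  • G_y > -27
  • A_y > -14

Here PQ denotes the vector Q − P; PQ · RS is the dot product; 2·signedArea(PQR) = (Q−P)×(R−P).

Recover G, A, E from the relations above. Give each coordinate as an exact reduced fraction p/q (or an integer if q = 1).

A = (-5, -66/5)
E = (-20/9, -26/9)
G = (-7, -26)

1. G_x = -7  [DC ∥ GF ∩ CF ∥ DG]
2. G_y = -26  [DC ∥ GF ∩ CF ∥ DG]
   → G = (-7, -26)
3. A_x = -5  [A divides BG with BA:AG = 2/5:3/5]
4. A_y = -66/5  [A divides BG with BA:AG = 2/5:3/5]
   → A = (-5, -66/5)
5. E_x = -20/9  [2·signedArea(EDA) = 1792/45 ∩ 2·signedArea(EFD) = -448/9]
6. E_y = -26/9  [2·signedArea(EDA) = 1792/45 ∩ 2·signedArea(EFD) = -448/9]
   → E = (-20/9, -26/9)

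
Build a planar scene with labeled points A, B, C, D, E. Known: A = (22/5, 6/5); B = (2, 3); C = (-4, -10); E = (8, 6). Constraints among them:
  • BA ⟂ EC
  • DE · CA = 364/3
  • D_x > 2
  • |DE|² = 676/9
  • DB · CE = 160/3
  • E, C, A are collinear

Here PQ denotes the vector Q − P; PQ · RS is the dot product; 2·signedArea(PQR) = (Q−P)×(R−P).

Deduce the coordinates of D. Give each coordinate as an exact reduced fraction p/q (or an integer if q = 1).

1. D_x = 14/5  [line -42/5·x + -56/5·y + 196/15 = 0 ∩ |DE|² = 676/9]
2. D_y = -14/15  [line -42/5·x + -56/5·y + 196/15 = 0 ∩ |DE|² = 676/9]
   → D = (14/5, -14/15)

D = (14/5, -14/15)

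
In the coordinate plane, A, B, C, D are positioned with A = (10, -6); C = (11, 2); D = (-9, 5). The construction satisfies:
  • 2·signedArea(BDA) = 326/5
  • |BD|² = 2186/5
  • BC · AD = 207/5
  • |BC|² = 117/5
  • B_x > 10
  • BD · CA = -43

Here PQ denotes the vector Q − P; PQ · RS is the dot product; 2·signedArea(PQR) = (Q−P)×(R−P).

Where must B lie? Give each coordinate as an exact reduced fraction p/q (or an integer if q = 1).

B = (52/5, -14/5)

1. B_x = 52/5  [BD · CA = -43 ∩ 2·signedArea(BDA) = 326/5]
2. B_y = -14/5  [BD · CA = -43 ∩ 2·signedArea(BDA) = 326/5]
   → B = (52/5, -14/5)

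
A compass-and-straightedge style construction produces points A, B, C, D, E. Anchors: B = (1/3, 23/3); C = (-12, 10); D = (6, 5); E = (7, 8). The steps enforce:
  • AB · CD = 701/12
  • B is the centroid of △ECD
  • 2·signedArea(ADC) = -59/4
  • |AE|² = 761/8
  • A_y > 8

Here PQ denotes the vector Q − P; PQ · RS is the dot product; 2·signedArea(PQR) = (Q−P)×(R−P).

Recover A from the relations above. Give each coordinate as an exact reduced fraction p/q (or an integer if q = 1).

A = (-11/4, 33/4)

1. A_x = -11/4  [AB · CD = 701/12 ∩ 2·signedArea(ADC) = -59/4]
2. A_y = 33/4  [AB · CD = 701/12 ∩ 2·signedArea(ADC) = -59/4]
   → A = (-11/4, 33/4)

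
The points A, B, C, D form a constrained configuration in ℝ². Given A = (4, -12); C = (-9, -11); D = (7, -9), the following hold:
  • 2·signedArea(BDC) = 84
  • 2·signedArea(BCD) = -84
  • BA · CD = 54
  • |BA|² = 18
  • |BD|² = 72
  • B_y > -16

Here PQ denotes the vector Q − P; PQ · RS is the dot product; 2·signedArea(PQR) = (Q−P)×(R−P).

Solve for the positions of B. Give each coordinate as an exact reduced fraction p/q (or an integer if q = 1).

1. B_x = 1  [2·signedArea(BCD) = -84 ∩ BA · CD = 54]
2. B_y = -15  [2·signedArea(BCD) = -84 ∩ BA · CD = 54]
   → B = (1, -15)

B = (1, -15)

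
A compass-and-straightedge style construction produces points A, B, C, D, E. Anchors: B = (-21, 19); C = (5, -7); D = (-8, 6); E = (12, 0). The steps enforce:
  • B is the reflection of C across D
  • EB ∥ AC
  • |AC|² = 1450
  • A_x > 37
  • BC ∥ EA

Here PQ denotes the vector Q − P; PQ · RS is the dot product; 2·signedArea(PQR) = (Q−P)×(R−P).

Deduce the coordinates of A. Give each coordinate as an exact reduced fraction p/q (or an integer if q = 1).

A = (38, -26)

1. A_x = 38  [EB ∥ AC ∩ BC ∥ EA]
2. A_y = -26  [EB ∥ AC ∩ BC ∥ EA]
   → A = (38, -26)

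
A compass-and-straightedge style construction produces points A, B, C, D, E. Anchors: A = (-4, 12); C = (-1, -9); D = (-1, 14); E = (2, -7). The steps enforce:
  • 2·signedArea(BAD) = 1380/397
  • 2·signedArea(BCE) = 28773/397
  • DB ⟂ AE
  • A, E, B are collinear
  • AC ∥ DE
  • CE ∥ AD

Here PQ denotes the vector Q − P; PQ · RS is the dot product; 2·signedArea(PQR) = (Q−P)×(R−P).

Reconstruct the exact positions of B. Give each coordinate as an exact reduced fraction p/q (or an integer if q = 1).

B = (-1708/397, 5144/397)

1. B_x = -1708/397  [A, E, B are collinear ∩ DB ⟂ AE]
2. B_y = 5144/397  [A, E, B are collinear ∩ DB ⟂ AE]
   → B = (-1708/397, 5144/397)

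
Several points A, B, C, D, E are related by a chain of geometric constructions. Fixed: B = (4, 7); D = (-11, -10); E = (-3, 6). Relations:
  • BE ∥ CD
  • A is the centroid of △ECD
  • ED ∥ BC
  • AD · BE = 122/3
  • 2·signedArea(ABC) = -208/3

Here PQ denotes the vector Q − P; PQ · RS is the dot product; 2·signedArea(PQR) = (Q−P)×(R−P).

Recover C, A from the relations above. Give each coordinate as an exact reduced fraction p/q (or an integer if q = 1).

1. C_x = -4  [BE ∥ CD ∩ ED ∥ BC]
2. C_y = -9  [BE ∥ CD ∩ ED ∥ BC]
   → C = (-4, -9)
3. A_x = -6  [A is the centroid of △ECD]
4. A_y = -13/3  [A is the centroid of △ECD]
   → A = (-6, -13/3)

A = (-6, -13/3)
C = (-4, -9)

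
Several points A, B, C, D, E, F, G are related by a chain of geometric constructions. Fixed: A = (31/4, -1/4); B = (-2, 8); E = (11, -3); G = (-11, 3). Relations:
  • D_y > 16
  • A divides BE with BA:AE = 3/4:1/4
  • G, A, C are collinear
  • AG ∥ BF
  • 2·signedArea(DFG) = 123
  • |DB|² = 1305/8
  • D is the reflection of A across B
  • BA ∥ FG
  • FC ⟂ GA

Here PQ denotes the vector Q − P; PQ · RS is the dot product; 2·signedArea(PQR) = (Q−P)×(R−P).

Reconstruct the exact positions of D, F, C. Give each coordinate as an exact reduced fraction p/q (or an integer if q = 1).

1. D_x = -47/4  [D is the reflection of A across B]
2. D_y = 65/4  [D is the reflection of A across B]
   → D = (-47/4, 65/4)
3. F_x = -83/4  [BA ∥ FG ∩ AG ∥ BF]
4. F_y = 45/4  [BA ∥ FG ∩ AG ∥ BF]
   → F = (-83/4, 45/4)
5. C_x = -253243/11588  [G, A, C are collinear ∩ FC ⟂ GA]
6. C_y = 56565/11588  [G, A, C are collinear ∩ FC ⟂ GA]
   → C = (-253243/11588, 56565/11588)

C = (-253243/11588, 56565/11588)
D = (-47/4, 65/4)
F = (-83/4, 45/4)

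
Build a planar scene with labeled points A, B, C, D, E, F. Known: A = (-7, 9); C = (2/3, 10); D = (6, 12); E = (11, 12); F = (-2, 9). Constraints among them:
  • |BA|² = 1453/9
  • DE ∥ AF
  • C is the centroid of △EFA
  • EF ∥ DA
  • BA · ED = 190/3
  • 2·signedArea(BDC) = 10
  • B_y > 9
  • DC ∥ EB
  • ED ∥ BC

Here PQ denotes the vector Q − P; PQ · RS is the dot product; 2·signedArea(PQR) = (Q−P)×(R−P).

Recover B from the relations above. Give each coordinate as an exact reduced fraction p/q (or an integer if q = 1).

B = (17/3, 10)

1. B_x = 17/3  [ED ∥ BC ∩ DC ∥ EB]
2. B_y = 10  [ED ∥ BC ∩ DC ∥ EB]
   → B = (17/3, 10)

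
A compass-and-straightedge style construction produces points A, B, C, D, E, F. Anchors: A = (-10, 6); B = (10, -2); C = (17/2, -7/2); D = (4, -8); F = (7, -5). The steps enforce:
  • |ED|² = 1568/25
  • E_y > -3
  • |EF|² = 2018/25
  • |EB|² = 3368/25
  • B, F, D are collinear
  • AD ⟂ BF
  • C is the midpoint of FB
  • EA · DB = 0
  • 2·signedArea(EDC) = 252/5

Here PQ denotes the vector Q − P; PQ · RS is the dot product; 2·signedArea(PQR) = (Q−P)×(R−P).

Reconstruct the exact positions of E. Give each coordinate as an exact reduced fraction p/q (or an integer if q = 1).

E = (-8/5, -12/5)

1. E_x = -8/5  [EA · DB = 0 ∩ 2·signedArea(EDC) = 252/5]
2. E_y = -12/5  [EA · DB = 0 ∩ 2·signedArea(EDC) = 252/5]
   → E = (-8/5, -12/5)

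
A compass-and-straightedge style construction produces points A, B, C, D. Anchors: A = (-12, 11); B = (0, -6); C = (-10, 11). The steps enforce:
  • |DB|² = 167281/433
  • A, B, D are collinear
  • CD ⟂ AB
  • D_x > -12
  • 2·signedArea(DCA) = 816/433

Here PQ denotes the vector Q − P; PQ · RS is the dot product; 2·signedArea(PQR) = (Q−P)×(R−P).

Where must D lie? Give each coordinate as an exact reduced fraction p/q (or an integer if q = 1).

1. D_x = -4908/433  [A, B, D are collinear ∩ CD ⟂ AB]
2. D_y = 4355/433  [A, B, D are collinear ∩ CD ⟂ AB]
   → D = (-4908/433, 4355/433)

D = (-4908/433, 4355/433)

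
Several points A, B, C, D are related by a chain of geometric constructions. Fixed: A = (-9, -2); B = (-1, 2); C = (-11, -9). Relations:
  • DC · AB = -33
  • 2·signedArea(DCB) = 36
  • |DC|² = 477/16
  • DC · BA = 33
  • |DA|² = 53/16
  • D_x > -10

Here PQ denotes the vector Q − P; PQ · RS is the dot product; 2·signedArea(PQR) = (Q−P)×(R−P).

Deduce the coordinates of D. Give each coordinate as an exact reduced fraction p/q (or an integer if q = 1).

1. D_x = -19/2  [DC · AB = -33 ∩ 2·signedArea(DCB) = 36]
2. D_y = -15/4  [DC · AB = -33 ∩ 2·signedArea(DCB) = 36]
   → D = (-19/2, -15/4)

D = (-19/2, -15/4)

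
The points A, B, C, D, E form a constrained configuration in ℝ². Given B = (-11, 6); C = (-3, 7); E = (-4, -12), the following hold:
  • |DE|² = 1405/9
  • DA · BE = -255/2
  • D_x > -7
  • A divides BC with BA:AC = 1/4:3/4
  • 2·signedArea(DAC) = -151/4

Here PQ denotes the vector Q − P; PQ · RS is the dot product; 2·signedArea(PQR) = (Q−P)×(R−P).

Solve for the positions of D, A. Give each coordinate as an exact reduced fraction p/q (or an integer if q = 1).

A = (-9, 25/4)
D = (-6, 1/3)

1. A_x = -9  [A divides BC with BA:AC = 1/4:3/4]
2. A_y = 25/4  [A divides BC with BA:AC = 1/4:3/4]
   → A = (-9, 25/4)
3. D_x = -6  [DA · BE = -255/2 ∩ 2·signedArea(DAC) = -151/4]
4. D_y = 1/3  [DA · BE = -255/2 ∩ 2·signedArea(DAC) = -151/4]
   → D = (-6, 1/3)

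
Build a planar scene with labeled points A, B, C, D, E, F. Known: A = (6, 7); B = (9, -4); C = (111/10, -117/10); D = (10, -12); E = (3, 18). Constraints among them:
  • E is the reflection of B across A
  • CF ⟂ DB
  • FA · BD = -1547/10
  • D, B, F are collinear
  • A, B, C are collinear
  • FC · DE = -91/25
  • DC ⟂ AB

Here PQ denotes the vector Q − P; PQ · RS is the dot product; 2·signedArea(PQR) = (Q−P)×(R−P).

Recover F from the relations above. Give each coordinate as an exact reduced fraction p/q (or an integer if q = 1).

1. F_x = 499/50  [D, B, F are collinear ∩ CF ⟂ DB]
2. F_y = -296/25  [D, B, F are collinear ∩ CF ⟂ DB]
   → F = (499/50, -296/25)

F = (499/50, -296/25)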